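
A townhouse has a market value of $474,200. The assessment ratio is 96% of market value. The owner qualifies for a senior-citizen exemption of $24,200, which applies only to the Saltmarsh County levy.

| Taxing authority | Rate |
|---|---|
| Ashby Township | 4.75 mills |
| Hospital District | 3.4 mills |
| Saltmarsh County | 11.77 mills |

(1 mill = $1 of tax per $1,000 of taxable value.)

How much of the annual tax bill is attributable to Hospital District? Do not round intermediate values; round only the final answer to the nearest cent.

$1,547.79

Assessed value = $474,200 × 0.96 = $455,232
Hospital District taxable value = $455,232 (exemption does not apply)
Hospital District levy = $455,232 × 0.0034 = $1,547.7888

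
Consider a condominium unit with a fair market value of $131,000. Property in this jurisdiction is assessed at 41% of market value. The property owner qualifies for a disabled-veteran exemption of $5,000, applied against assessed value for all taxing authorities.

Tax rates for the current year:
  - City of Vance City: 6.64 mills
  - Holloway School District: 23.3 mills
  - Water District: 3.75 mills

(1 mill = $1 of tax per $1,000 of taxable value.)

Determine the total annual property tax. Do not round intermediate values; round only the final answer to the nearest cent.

$1,641.04

Assessed value = $131,000 × 0.41 = $53,710
Taxable value = $53,710 − $5,000 = $48,710
City of Vance City: $48,710 × 0.00664 = $323.4344
Holloway School District: $48,710 × 0.0233 = $1,134.943
Water District: $48,710 × 0.00375 = $182.6625
Total = $323.4344 + $1,134.943 + $182.6625 = $1,641.0399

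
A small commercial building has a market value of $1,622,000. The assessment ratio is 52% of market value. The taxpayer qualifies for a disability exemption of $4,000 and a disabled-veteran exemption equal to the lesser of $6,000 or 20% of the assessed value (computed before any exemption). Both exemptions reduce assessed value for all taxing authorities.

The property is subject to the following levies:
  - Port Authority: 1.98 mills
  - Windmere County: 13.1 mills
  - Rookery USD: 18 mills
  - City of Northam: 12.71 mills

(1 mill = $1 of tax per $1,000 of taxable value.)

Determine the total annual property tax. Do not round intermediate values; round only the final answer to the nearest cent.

Assessed value = $1,622,000 × 0.52 = $843,440
Disabled-veteran exemption = min($6,000, 20% × $843,440) = min($6,000, $168,688) = $6,000 (dollar cap binds)
Taxable value = $843,440 − $4,000 − $6,000 = $833,440
Port Authority: $833,440 × 0.00198 = $1,650.2112
Windmere County: $833,440 × 0.0131 = $10,918.064
Rookery USD: $833,440 × 0.018 = $15,001.92
City of Northam: $833,440 × 0.01271 = $10,593.0224
Total = $38,163.2176

$38,163.22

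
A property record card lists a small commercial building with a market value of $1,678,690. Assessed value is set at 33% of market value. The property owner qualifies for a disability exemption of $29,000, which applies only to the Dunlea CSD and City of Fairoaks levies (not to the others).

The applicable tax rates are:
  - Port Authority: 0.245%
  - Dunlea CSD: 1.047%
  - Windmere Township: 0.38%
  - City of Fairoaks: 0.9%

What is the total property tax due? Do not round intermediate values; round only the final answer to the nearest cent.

Assessed value = $1,678,690 × 0.33 = $553,967.7
Port Authority: $553,967.7 × 0.00245 = $1,357.220865
Dunlea CSD: ($553,967.7 − $29,000) × 0.01047 = $524,967.7 × 0.01047 = $5,496.411819
Windmere Township: $553,967.7 × 0.0038 = $2,105.07726
City of Fairoaks: ($553,967.7 − $29,000) × 0.009 = $524,967.7 × 0.009 = $4,724.7093
Total = $13,683.419244

$13,683.42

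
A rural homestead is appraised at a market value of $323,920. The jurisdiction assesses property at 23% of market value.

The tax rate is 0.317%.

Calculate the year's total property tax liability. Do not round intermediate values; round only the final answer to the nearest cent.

$236.17

Assessed value = $323,920 × 0.23 = $74,501.6
Tax = $74,501.6 × 0.00317 = $236.170072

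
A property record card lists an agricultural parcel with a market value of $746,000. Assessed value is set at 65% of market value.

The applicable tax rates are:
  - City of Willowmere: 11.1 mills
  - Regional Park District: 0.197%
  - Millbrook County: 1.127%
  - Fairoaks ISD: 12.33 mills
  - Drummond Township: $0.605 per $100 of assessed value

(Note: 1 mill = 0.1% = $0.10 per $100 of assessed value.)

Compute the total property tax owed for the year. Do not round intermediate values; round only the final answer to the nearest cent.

Assessed value = $746,000 × 0.65 = $484,900
City of Willowmere: $484,900 × 0.0111 = $5,382.39
Regional Park District: $484,900 × 0.00197 = $955.253
Millbrook County: $484,900 × 0.01127 = $5,464.823
Fairoaks ISD: $484,900 × 0.01233 = $5,978.817
Drummond Township: $484,900 × 0.00605 = $2,933.645
Total = $20,714.928

$20,714.93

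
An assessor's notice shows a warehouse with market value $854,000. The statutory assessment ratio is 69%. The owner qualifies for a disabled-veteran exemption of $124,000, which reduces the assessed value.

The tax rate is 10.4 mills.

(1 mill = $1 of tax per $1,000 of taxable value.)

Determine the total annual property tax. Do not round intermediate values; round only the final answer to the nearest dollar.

$4,839

Assessed value = $854,000 × 0.69 = $589,260
Taxable value = $589,260 − $124,000 = $465,260
Tax = $465,260 × 0.0104 = $4,838.704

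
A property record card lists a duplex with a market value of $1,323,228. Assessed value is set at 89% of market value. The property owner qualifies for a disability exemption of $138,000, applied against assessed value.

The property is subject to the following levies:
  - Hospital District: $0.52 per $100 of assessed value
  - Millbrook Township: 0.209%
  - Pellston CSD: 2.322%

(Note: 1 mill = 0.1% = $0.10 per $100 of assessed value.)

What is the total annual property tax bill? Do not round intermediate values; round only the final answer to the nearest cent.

Assessed value = $1,323,228 × 0.89 = $1,177,672.92
Taxable value = $1,177,672.92 − $138,000 = $1,039,672.92
Hospital District: $1,039,672.92 × 0.0052 = $5,406.299184
Millbrook Township: $1,039,672.92 × 0.00209 = $2,172.9164028
Pellston CSD: $1,039,672.92 × 0.02322 = $24,141.2052024
Total = $31,720.4207892

$31,720.42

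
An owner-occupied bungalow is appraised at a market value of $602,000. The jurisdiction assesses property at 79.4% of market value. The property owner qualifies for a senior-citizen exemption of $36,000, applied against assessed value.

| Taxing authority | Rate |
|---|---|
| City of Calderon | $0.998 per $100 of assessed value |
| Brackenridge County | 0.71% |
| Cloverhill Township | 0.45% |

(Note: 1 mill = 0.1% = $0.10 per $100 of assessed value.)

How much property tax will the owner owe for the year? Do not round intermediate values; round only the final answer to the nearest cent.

Assessed value = $602,000 × 0.794 = $477,988
Taxable value = $477,988 − $36,000 = $441,988
City of Calderon: $441,988 × 0.00998 = $4,411.04024
Brackenridge County: $441,988 × 0.0071 = $3,138.1148
Cloverhill Township: $441,988 × 0.0045 = $1,988.946
Total = $9,538.10104

$9,538.10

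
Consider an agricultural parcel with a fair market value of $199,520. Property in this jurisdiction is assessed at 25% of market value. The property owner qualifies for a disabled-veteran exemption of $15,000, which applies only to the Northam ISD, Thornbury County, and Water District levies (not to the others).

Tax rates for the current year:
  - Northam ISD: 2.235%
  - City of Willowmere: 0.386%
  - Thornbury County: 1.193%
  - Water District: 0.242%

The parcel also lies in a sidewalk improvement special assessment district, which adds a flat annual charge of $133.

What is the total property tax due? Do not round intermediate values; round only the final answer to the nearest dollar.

Assessed value = $199,520 × 0.25 = $49,880
Northam ISD: ($49,880 − $15,000) × 0.02235 = $34,880 × 0.02235 = $779.568
City of Willowmere: $49,880 × 0.00386 = $192.5368
Thornbury County: ($49,880 − $15,000) × 0.01193 = $34,880 × 0.01193 = $416.1184
Water District: ($49,880 − $15,000) × 0.00242 = $34,880 × 0.00242 = $84.4096
Levies subtotal = $1,472.6328
Total = $1,472.6328 + $133 = $1,605.6328

$1,606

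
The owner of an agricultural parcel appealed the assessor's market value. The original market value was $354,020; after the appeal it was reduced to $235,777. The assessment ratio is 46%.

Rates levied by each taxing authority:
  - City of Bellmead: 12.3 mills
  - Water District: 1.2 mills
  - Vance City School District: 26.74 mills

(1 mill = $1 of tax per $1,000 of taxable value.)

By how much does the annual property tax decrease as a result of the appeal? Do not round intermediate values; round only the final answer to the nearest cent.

$2,188.73

Old assessed value = $354,020 × 0.46 = $162,849.2
New assessed value = $235,777 × 0.46 = $108,457.42
Combined rate = 0.0123 + 0.0012 + 0.02674 = 0.04024
Old tax = $162,849.2 × 0.04024 = $6,553.051808
New tax = $108,457.42 × 0.04024 = $4,364.3265808
Reduction = $6,553.051808 − $4,364.3265808 = $2,188.7252272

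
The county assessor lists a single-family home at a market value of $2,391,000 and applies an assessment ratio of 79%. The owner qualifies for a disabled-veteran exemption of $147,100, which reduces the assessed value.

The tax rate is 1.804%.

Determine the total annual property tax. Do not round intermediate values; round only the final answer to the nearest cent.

Assessed value = $2,391,000 × 0.79 = $1,888,890
Taxable value = $1,888,890 − $147,100 = $1,741,790
Tax = $1,741,790 × 0.01804 = $31,421.8916

$31,421.89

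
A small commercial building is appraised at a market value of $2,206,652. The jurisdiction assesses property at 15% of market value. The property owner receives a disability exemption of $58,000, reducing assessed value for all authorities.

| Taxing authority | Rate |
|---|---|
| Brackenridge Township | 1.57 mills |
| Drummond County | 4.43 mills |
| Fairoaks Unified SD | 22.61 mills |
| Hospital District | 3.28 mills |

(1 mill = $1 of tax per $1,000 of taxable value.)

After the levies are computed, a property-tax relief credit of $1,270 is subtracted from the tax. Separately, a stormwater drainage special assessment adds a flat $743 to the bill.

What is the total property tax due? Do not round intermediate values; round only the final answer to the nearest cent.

Assessed value = $2,206,652 × 0.15 = $330,997.8
Taxable value = $330,997.8 − $58,000 = $272,997.8
Brackenridge Township: $272,997.8 × 0.00157 = $428.606546
Drummond County: $272,997.8 × 0.00443 = $1,209.380254
Fairoaks Unified SD: $272,997.8 × 0.02261 = $6,172.480258
Hospital District: $272,997.8 × 0.00328 = $895.432784
Levies subtotal = $8,705.899842
After credit = $8,705.899842 − $1,270 = $7,435.899842
Total = $7,435.899842 + $743 = $8,178.899842

$8,178.90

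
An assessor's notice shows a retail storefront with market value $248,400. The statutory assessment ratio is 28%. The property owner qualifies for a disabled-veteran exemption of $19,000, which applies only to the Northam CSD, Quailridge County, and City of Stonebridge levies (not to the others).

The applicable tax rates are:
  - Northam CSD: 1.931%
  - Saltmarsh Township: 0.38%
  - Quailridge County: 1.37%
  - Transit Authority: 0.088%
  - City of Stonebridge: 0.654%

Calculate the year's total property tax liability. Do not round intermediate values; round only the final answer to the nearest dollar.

Assessed value = $248,400 × 0.28 = $69,552
Northam CSD: ($69,552 − $19,000) × 0.01931 = $50,552 × 0.01931 = $976.15912
Saltmarsh Township: $69,552 × 0.0038 = $264.2976
Quailridge County: ($69,552 − $19,000) × 0.0137 = $50,552 × 0.0137 = $692.5624
Transit Authority: $69,552 × 0.00088 = $61.20576
City of Stonebridge: ($69,552 − $19,000) × 0.00654 = $50,552 × 0.00654 = $330.61008
Total = $2,324.83496

$2,325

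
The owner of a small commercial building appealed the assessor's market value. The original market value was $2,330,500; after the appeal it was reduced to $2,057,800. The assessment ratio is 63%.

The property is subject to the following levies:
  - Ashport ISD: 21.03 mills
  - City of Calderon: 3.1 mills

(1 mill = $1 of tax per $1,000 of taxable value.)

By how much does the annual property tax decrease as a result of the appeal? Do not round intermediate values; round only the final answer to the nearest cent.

Old assessed value = $2,330,500 × 0.63 = $1,468,215
New assessed value = $2,057,800 × 0.63 = $1,296,414
Combined rate = 0.02103 + 0.0031 = 0.02413
Old tax = $1,468,215 × 0.02413 = $35,428.02795
New tax = $1,296,414 × 0.02413 = $31,282.46982
Reduction = $35,428.02795 − $31,282.46982 = $4,145.55813

$4,145.56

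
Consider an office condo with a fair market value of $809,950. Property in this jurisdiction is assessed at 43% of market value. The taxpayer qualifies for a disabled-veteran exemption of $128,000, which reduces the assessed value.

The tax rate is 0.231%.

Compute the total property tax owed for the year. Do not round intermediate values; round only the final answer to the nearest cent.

Assessed value = $809,950 × 0.43 = $348,278.5
Taxable value = $348,278.5 − $128,000 = $220,278.5
Tax = $220,278.5 × 0.00231 = $508.843335

$508.84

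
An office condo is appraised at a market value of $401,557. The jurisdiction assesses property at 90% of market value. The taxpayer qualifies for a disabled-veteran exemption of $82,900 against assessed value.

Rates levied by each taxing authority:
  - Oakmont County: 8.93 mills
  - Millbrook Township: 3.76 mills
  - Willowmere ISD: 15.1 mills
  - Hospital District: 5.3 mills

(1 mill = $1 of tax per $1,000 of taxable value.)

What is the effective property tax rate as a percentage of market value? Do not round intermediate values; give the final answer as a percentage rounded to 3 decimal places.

Assessed value = $401,557 × 0.9 = $361,401.3
Taxable value = $361,401.3 − $82,900 = $278,501.3
Oakmont County: $278,501.3 × 0.00893 = $2,487.016609
Millbrook Township: $278,501.3 × 0.00376 = $1,047.164888
Willowmere ISD: $278,501.3 × 0.0151 = $4,205.36963
Hospital District: $278,501.3 × 0.0053 = $1,476.05689
Total tax = $9,215.608017
Effective rate = $9,215.608017 ÷ $401,557 = 2.295% of market value

2.295%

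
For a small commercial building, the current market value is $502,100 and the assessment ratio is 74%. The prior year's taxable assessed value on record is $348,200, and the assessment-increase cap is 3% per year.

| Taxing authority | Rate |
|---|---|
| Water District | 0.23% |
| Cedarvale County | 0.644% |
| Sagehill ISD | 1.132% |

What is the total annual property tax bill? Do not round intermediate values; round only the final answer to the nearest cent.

Uncapped assessed value = $502,100 × 0.74 = $371,554
Cap limit = $348,200 × 1.03 = $358,646
Taxable assessed value = min($371,554, $358,646) = $358,646 (cap binds)
Water District: $358,646 × 0.0023 = $824.8858
Cedarvale County: $358,646 × 0.00644 = $2,309.68024
Sagehill ISD: $358,646 × 0.01132 = $4,059.87272
Total = $7,194.43876

$7,194.44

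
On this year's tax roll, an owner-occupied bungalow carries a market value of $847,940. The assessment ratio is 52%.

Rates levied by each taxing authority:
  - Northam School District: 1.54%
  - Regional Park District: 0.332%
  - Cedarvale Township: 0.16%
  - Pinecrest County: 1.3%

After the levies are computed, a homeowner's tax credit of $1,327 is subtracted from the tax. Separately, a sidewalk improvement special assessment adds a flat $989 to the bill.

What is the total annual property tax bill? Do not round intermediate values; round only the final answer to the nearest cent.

$14,353.75

Assessed value = $847,940 × 0.52 = $440,928.8
Northam School District: $440,928.8 × 0.0154 = $6,790.30352
Regional Park District: $440,928.8 × 0.00332 = $1,463.883616
Cedarvale Township: $440,928.8 × 0.0016 = $705.48608
Pinecrest County: $440,928.8 × 0.013 = $5,732.0744
Levies subtotal = $14,691.747616
After credit = $14,691.747616 − $1,327 = $13,364.747616
Total = $13,364.747616 + $989 = $14,353.747616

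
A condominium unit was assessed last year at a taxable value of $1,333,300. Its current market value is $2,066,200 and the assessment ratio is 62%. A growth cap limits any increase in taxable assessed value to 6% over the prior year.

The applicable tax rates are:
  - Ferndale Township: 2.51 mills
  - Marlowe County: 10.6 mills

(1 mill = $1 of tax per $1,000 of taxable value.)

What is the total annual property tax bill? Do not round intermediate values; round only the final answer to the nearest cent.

Uncapped assessed value = $2,066,200 × 0.62 = $1,281,044
Cap limit = $1,333,300 × 1.06 = $1,413,298
Taxable assessed value = min($1,281,044, $1,413,298) = $1,281,044 (cap does not bind)
Ferndale Township: $1,281,044 × 0.00251 = $3,215.42044
Marlowe County: $1,281,044 × 0.0106 = $13,579.0664
Total = $16,794.48684

$16,794.49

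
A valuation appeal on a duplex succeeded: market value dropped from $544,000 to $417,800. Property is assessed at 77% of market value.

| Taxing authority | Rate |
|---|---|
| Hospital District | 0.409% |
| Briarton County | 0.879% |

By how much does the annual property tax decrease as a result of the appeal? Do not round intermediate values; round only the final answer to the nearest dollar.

Old assessed value = $544,000 × 0.77 = $418,880
New assessed value = $417,800 × 0.77 = $321,706
Combined rate = 0.00409 + 0.00879 = 0.01288
Old tax = $418,880 × 0.01288 = $5,395.1744
New tax = $321,706 × 0.01288 = $4,143.57328
Reduction = $5,395.1744 − $4,143.57328 = $1,251.60112

$1,252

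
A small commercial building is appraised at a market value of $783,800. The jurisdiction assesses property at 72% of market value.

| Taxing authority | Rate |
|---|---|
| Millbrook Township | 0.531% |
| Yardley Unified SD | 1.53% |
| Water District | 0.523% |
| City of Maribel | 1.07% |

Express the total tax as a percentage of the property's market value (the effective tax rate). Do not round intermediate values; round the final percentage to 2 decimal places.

Assessed value = $783,800 × 0.72 = $564,336
Millbrook Township: $564,336 × 0.00531 = $2,996.62416
Yardley Unified SD: $564,336 × 0.0153 = $8,634.3408
Water District: $564,336 × 0.00523 = $2,951.47728
City of Maribel: $564,336 × 0.0107 = $6,038.3952
Total tax = $20,620.83744
Effective rate = $20,620.83744 ÷ $783,800 = 2.63% of market value

2.63%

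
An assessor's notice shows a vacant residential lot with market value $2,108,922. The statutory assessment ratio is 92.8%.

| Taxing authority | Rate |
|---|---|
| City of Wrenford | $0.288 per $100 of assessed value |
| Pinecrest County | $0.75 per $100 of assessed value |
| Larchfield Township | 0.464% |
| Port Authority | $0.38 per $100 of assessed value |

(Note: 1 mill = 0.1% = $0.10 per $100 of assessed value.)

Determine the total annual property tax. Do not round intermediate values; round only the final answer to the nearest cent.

Assessed value = $2,108,922 × 0.928 = $1,957,079.616
City of Wrenford: $1,957,079.616 × 0.00288 = $5,636.38929408
Pinecrest County: $1,957,079.616 × 0.0075 = $14,678.09712
Larchfield Township: $1,957,079.616 × 0.00464 = $9,080.84941824
Port Authority: $1,957,079.616 × 0.0038 = $7,436.9025408
Total = $36,832.23837312

$36,832.24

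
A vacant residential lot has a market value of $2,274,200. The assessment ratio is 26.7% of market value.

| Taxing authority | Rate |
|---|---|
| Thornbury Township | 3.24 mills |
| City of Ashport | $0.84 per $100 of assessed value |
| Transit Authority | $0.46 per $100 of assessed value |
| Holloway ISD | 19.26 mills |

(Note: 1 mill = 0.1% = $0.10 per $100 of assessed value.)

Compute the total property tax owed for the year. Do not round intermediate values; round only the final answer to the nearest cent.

Assessed value = $2,274,200 × 0.267 = $607,211.4
Thornbury Township: $607,211.4 × 0.00324 = $1,967.364936
City of Ashport: $607,211.4 × 0.0084 = $5,100.57576
Transit Authority: $607,211.4 × 0.0046 = $2,793.17244
Holloway ISD: $607,211.4 × 0.01926 = $11,694.891564
Total = $21,556.0047

$21,556.00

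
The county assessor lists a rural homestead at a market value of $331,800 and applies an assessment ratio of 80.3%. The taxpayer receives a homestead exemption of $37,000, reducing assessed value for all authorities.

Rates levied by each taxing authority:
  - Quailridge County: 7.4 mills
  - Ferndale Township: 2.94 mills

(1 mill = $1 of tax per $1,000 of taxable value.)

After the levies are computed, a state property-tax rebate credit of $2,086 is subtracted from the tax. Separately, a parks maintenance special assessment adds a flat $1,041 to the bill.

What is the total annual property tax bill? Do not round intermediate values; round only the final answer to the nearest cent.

$1,327.36

Assessed value = $331,800 × 0.803 = $266,435.4
Taxable value = $266,435.4 − $37,000 = $229,435.4
Quailridge County: $229,435.4 × 0.0074 = $1,697.82196
Ferndale Township: $229,435.4 × 0.00294 = $674.540076
Levies subtotal = $2,372.362036
After credit = $2,372.362036 − $2,086 = $286.362036
Total = $286.362036 + $1,041 = $1,327.362036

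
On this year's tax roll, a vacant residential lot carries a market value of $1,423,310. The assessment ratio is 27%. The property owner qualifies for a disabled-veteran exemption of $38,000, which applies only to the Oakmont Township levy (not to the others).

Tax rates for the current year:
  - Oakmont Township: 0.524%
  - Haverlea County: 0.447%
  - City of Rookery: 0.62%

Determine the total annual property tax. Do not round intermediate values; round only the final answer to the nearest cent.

Assessed value = $1,423,310 × 0.27 = $384,293.7
Oakmont Township: ($384,293.7 − $38,000) × 0.00524 = $346,293.7 × 0.00524 = $1,814.578988
Haverlea County: $384,293.7 × 0.00447 = $1,717.792839
City of Rookery: $384,293.7 × 0.0062 = $2,382.62094
Total = $5,914.992767

$5,914.99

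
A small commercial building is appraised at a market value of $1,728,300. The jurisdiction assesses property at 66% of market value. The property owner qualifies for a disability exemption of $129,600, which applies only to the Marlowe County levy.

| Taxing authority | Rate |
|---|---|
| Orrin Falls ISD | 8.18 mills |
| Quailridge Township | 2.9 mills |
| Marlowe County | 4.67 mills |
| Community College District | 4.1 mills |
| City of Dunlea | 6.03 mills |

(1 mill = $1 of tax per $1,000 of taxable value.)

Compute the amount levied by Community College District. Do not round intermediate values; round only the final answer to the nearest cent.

Assessed value = $1,728,300 × 0.66 = $1,140,678
Community College District taxable value = $1,140,678 (exemption does not apply)
Community College District levy = $1,140,678 × 0.0041 = $4,676.7798

$4,676.78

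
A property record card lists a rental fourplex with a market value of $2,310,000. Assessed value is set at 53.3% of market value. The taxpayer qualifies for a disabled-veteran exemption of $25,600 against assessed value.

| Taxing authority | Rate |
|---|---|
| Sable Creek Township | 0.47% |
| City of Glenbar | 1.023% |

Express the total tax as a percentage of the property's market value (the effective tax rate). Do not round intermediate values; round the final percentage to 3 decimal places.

0.779%

Assessed value = $2,310,000 × 0.533 = $1,231,230
Taxable value = $1,231,230 − $25,600 = $1,205,630
Sable Creek Township: $1,205,630 × 0.0047 = $5,666.461
City of Glenbar: $1,205,630 × 0.01023 = $12,333.5949
Total tax = $18,000.0559
Effective rate = $18,000.0559 ÷ $2,310,000 = 0.779% of market value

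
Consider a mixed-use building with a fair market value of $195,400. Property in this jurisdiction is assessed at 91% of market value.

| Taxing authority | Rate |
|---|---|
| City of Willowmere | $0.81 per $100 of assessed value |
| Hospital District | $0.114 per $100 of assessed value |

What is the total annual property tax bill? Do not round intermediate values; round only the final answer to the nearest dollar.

$1,643

Assessed value = $195,400 × 0.91 = $177,814
City of Willowmere: $177,814 × 0.0081 = $1,440.2934
Hospital District: $177,814 × 0.00114 = $202.70796
Total = $1,440.2934 + $202.70796 = $1,643.00136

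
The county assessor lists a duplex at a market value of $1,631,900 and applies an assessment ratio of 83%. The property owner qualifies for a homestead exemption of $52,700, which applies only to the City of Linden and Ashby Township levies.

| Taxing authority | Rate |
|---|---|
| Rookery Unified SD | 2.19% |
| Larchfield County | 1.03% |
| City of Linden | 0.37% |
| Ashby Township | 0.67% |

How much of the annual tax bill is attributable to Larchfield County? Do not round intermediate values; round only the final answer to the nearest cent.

$13,951.11

Assessed value = $1,631,900 × 0.83 = $1,354,477
Larchfield County taxable value = $1,354,477 (exemption does not apply)
Larchfield County levy = $1,354,477 × 0.0103 = $13,951.1131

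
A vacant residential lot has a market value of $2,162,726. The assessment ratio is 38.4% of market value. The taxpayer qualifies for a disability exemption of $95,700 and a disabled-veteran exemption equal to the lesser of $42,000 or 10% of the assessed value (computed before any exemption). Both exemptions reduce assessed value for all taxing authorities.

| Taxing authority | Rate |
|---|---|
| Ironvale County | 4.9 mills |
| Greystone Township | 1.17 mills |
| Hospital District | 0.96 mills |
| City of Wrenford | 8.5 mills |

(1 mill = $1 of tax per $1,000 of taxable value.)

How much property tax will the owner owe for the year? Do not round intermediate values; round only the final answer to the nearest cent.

$10,758.98

Assessed value = $2,162,726 × 0.384 = $830,486.784
Disabled-veteran exemption = min($42,000, 10% × $830,486.784) = min($42,000, $83,048.6784) = $42,000 (dollar cap binds)
Taxable value = $830,486.784 − $95,700 − $42,000 = $692,786.784
Ironvale County: $692,786.784 × 0.0049 = $3,394.6552416
Greystone Township: $692,786.784 × 0.00117 = $810.56053728
Hospital District: $692,786.784 × 0.00096 = $665.07531264
City of Wrenford: $692,786.784 × 0.0085 = $5,888.687664
Total = $10,758.97875552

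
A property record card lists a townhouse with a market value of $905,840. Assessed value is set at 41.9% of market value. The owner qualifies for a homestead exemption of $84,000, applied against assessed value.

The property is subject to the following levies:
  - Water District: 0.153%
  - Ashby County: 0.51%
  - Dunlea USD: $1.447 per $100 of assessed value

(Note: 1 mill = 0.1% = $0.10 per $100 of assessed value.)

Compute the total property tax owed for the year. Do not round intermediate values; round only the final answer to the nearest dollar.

Assessed value = $905,840 × 0.419 = $379,546.96
Taxable value = $379,546.96 − $84,000 = $295,546.96
Water District: $295,546.96 × 0.00153 = $452.1868488
Ashby County: $295,546.96 × 0.0051 = $1,507.289496
Dunlea USD: $295,546.96 × 0.01447 = $4,276.5645112
Total = $6,236.040856

$6,236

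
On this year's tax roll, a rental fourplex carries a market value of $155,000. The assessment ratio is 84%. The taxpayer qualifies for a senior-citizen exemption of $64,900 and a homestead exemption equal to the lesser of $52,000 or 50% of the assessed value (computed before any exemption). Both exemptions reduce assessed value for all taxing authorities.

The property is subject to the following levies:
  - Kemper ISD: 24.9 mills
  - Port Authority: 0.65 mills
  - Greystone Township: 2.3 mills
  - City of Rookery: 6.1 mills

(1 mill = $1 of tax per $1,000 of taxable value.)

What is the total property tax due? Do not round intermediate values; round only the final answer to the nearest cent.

Assessed value = $155,000 × 0.84 = $130,200
Homestead exemption = min($52,000, 50% × $130,200) = min($52,000, $65,100) = $52,000 (dollar cap binds)
Taxable value = $130,200 − $64,900 − $52,000 = $13,300
Kemper ISD: $13,300 × 0.0249 = $331.17
Port Authority: $13,300 × 0.00065 = $8.645
Greystone Township: $13,300 × 0.0023 = $30.59
City of Rookery: $13,300 × 0.0061 = $81.13
Total = $451.535

$451.54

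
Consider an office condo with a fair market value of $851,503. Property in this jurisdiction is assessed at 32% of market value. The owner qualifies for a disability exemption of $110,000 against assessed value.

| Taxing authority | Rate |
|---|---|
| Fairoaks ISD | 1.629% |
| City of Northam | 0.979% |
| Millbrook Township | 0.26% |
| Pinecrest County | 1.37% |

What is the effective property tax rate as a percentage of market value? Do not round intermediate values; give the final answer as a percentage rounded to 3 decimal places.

0.809%

Assessed value = $851,503 × 0.32 = $272,480.96
Taxable value = $272,480.96 − $110,000 = $162,480.96
Fairoaks ISD: $162,480.96 × 0.01629 = $2,646.8148384
City of Northam: $162,480.96 × 0.00979 = $1,590.6885984
Millbrook Township: $162,480.96 × 0.0026 = $422.450496
Pinecrest County: $162,480.96 × 0.0137 = $2,225.989152
Total tax = $6,885.9430848
Effective rate = $6,885.9430848 ÷ $851,503 = 0.809% of market value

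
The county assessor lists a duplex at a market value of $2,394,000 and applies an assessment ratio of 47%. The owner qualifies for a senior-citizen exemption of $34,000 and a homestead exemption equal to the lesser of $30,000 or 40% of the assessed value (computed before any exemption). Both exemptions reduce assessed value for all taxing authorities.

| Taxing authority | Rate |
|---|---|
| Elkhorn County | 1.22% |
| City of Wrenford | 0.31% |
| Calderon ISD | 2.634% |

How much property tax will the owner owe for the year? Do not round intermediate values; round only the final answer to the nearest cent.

Assessed value = $2,394,000 × 0.47 = $1,125,180
Homestead exemption = min($30,000, 40% × $1,125,180) = min($30,000, $450,072) = $30,000 (dollar cap binds)
Taxable value = $1,125,180 − $34,000 − $30,000 = $1,061,180
Elkhorn County: $1,061,180 × 0.0122 = $12,946.396
City of Wrenford: $1,061,180 × 0.0031 = $3,289.658
Calderon ISD: $1,061,180 × 0.02634 = $27,951.4812
Total = $44,187.5352

$44,187.54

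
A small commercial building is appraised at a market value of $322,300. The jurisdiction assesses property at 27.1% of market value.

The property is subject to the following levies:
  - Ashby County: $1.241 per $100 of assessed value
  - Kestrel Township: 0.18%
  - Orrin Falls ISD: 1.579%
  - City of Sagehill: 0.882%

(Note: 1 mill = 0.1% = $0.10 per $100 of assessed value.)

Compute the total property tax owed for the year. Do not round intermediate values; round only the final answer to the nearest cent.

$3,390.67

Assessed value = $322,300 × 0.271 = $87,343.3
Ashby County: $87,343.3 × 0.01241 = $1,083.930353
Kestrel Township: $87,343.3 × 0.0018 = $157.21794
Orrin Falls ISD: $87,343.3 × 0.01579 = $1,379.150707
City of Sagehill: $87,343.3 × 0.00882 = $770.367906
Total = $3,390.666906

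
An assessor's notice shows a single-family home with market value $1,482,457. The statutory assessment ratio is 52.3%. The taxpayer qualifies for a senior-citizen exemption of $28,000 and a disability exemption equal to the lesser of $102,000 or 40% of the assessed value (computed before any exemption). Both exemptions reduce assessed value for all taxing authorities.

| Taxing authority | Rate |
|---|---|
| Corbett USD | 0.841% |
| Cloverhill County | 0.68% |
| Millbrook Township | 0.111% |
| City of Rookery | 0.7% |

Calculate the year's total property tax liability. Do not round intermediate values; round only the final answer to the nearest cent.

$15,048.98

Assessed value = $1,482,457 × 0.523 = $775,325.011
Disability exemption = min($102,000, 40% × $775,325.011) = min($102,000, $310,130.0044) = $102,000 (dollar cap binds)
Taxable value = $775,325.011 − $28,000 − $102,000 = $645,325.011
Corbett USD: $645,325.011 × 0.00841 = $5,427.18334251
Cloverhill County: $645,325.011 × 0.0068 = $4,388.2100748
Millbrook Township: $645,325.011 × 0.00111 = $716.31076221
City of Rookery: $645,325.011 × 0.007 = $4,517.275077
Total = $15,048.97925652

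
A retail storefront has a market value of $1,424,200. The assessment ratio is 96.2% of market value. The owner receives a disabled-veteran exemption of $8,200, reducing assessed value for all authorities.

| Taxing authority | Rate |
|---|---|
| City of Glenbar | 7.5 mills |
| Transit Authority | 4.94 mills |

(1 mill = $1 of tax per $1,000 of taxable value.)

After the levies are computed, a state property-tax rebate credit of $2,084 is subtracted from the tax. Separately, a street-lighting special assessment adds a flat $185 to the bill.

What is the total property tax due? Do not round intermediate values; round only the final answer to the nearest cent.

Assessed value = $1,424,200 × 0.962 = $1,370,080.4
Taxable value = $1,370,080.4 − $8,200 = $1,361,880.4
City of Glenbar: $1,361,880.4 × 0.0075 = $10,214.103
Transit Authority: $1,361,880.4 × 0.00494 = $6,727.689176
Levies subtotal = $16,941.792176
After credit = $16,941.792176 − $2,084 = $14,857.792176
Total = $14,857.792176 + $185 = $15,042.792176

$15,042.79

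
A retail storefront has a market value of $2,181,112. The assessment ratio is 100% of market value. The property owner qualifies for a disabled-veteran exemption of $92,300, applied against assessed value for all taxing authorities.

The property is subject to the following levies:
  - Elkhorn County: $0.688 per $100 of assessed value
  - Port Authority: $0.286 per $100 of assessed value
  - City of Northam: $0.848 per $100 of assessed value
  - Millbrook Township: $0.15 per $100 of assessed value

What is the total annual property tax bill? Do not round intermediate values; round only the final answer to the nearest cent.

$41,191.37

Assessed value = $2,181,112 × 1 = $2,181,112
Taxable value = $2,181,112 − $92,300 = $2,088,812
Elkhorn County: $2,088,812 × 0.00688 = $14,371.02656
Port Authority: $2,088,812 × 0.00286 = $5,974.00232
City of Northam: $2,088,812 × 0.00848 = $17,713.12576
Millbrook Township: $2,088,812 × 0.0015 = $3,133.218
Total = $14,371.02656 + $5,974.00232 + $17,713.12576 + $3,133.218 = $41,191.37264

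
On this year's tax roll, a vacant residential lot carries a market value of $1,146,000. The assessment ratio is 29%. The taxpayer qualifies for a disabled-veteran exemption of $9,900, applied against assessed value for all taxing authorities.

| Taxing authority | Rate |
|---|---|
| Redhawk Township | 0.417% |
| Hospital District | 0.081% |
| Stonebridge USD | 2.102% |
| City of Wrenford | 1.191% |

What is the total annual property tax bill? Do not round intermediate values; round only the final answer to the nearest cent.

Assessed value = $1,146,000 × 0.29 = $332,340
Taxable value = $332,340 − $9,900 = $322,440
Redhawk Township: $322,440 × 0.00417 = $1,344.5748
Hospital District: $322,440 × 0.00081 = $261.1764
Stonebridge USD: $322,440 × 0.02102 = $6,777.6888
City of Wrenford: $322,440 × 0.01191 = $3,840.2604
Total = $1,344.5748 + $261.1764 + $6,777.6888 + $3,840.2604 = $12,223.7004

$12,223.70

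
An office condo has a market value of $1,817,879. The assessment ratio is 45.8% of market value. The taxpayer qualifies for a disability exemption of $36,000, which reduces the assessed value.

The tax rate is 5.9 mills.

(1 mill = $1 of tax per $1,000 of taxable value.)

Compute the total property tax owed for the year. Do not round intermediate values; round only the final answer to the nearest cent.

$4,699.87

Assessed value = $1,817,879 × 0.458 = $832,588.582
Taxable value = $832,588.582 − $36,000 = $796,588.582
Tax = $796,588.582 × 0.0059 = $4,699.8726338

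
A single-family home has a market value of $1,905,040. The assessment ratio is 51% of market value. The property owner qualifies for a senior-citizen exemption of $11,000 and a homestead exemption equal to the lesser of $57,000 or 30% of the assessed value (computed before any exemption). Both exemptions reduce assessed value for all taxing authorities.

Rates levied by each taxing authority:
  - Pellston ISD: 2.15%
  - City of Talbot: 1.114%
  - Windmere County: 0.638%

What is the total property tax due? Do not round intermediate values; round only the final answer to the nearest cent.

$35,257.32

Assessed value = $1,905,040 × 0.51 = $971,570.4
Homestead exemption = min($57,000, 30% × $971,570.4) = min($57,000, $291,471.12) = $57,000 (dollar cap binds)
Taxable value = $971,570.4 − $11,000 − $57,000 = $903,570.4
Pellston ISD: $903,570.4 × 0.0215 = $19,426.7636
City of Talbot: $903,570.4 × 0.01114 = $10,065.774256
Windmere County: $903,570.4 × 0.00638 = $5,764.779152
Total = $35,257.317008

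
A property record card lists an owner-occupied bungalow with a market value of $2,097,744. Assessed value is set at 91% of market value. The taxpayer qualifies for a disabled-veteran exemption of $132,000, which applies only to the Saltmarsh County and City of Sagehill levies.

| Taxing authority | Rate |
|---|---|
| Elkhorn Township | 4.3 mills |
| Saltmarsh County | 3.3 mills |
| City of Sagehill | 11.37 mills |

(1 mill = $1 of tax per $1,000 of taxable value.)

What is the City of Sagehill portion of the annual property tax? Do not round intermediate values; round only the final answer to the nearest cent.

Assessed value = $2,097,744 × 0.91 = $1,908,947.04
City of Sagehill taxable value = $1,908,947.04 − $132,000 = $1,776,947.04
City of Sagehill levy = $1,776,947.04 × 0.01137 = $20,203.8878448

$20,203.89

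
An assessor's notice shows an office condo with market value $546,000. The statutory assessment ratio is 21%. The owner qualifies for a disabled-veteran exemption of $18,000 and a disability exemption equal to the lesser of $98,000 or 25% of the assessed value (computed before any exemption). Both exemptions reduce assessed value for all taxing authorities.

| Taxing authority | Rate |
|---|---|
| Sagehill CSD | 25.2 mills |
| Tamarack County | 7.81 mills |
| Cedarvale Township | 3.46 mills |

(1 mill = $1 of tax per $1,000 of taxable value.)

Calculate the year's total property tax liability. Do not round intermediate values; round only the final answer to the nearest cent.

$2,479.78

Assessed value = $546,000 × 0.21 = $114,660
Disability exemption = min($98,000, 25% × $114,660) = min($98,000, $28,665) = $28,665 (percentage binds)
Taxable value = $114,660 − $18,000 − $28,665 = $67,995
Sagehill CSD: $67,995 × 0.0252 = $1,713.474
Tamarack County: $67,995 × 0.00781 = $531.04095
Cedarvale Township: $67,995 × 0.00346 = $235.2627
Total = $2,479.77765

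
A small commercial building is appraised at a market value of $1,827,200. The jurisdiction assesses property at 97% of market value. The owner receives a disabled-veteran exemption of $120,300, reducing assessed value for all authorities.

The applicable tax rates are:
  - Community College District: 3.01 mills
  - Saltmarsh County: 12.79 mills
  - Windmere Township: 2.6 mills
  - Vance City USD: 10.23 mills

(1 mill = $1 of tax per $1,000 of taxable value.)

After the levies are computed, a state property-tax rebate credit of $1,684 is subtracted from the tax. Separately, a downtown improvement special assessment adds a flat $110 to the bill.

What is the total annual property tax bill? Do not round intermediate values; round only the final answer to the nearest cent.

$45,725.16

Assessed value = $1,827,200 × 0.97 = $1,772,384
Taxable value = $1,772,384 − $120,300 = $1,652,084
Community College District: $1,652,084 × 0.00301 = $4,972.77284
Saltmarsh County: $1,652,084 × 0.01279 = $21,130.15436
Windmere Township: $1,652,084 × 0.0026 = $4,295.4184
Vance City USD: $1,652,084 × 0.01023 = $16,900.81932
Levies subtotal = $47,299.16492
After credit = $47,299.16492 − $1,684 = $45,615.16492
Total = $45,615.16492 + $110 = $45,725.16492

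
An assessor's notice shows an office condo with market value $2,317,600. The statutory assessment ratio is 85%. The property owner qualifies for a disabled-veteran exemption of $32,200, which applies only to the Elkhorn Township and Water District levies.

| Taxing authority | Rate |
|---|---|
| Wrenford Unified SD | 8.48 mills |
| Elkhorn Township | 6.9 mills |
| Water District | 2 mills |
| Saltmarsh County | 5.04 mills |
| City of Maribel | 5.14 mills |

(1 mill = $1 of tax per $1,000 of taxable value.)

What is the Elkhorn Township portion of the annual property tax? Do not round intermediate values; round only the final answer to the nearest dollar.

Assessed value = $2,317,600 × 0.85 = $1,969,960
Elkhorn Township taxable value = $1,969,960 − $32,200 = $1,937,760
Elkhorn Township levy = $1,937,760 × 0.0069 = $13,370.544

$13,371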